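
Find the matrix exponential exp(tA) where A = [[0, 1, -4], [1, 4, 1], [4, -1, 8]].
A has Jordan form J = [[4, 1, 0], [0, 4, 1], [0, 0, 4]] with A = PJP^{-1}, so e^{tA} = P e^{tJ} P^{-1}.

For a Jordan block J_k(λ), e^{tJ_k(λ)} = e^{λt} · (I + tN + t^2 N^2/2! + ... + t^{k-1} N^{k-1}/(k-1)!) where N is the nilpotent superdiagonal part.

Assembling the blocks and conjugating back gives the entries of e^{tA} as shown above.

e^{tA} = [[(t^2 - 8*t + 2)*e^{4*t}/2, t*e^{4*t}, t*(t - 8)*e^{4*t}/2], [t*e^{4*t}, e^{4*t}, t*e^{4*t}], [t*(8 - t)*e^{4*t}/2, -t*e^{4*t}, (-t^2 + 8*t + 2)*e^{4*t}/2]]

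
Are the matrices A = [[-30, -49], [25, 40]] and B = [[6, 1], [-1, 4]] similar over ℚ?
Yes.

Two matrices over a field are similar if and only if they have the same invariant factors.

Both A and B have characteristic polynomial (x - 5)^2 and minimal polynomial (x - 5)^2. Computing further, both have invariant factors (x - 5)^2. Hence A and B are similar.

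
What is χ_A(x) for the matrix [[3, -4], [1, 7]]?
xI - A = [[x - 3, 4], [-1, x - 7]].

Expanding det(xI - A) along the first row:
det(xI - A) = + (x - 3)·det([[x - 7]]) - (4)·det([[-1]]).

Evaluating gives χ_A(x) = x^2 - 10x + 25 = (x - 5)^2.

χ_A(x) = (x - 5)^2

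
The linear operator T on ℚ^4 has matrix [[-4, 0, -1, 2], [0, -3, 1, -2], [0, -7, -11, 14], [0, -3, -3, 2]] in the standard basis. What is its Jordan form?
J = [[-4, 1, 0, 0], [0, -4, 1, 0], [0, 0, -4, 0], [0, 0, 0, -4]]

The characteristic polynomial is det(xI - A) = (x + 4)^4, so the eigenvalues are -4 (algebraic multiplicity 4).

For λ = -4: rank(A + 4I) = 2, rank((A + 4I)^2) = 1, rank((A + 4I)^3) = 0. The eigenspace has dimension 4 - 2 = 2, so there are 2 Jordan blocks; the rank sequence gives block sizes [3, 1].

Assembling the blocks gives the Jordan form J above.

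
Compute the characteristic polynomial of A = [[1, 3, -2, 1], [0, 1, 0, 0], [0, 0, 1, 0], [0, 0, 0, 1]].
χ_A(x) = (x - 1)^4

xI - A = [[x - 1, -3, 2, -1], [0, x - 1, 0, 0], [0, 0, x - 1, 0], [0, 0, 0, x - 1]].

Expanding det(xI - A) along the first row:
det(xI - A) = + (x - 1)·det([[x - 1, 0, 0], [0, x - 1, 0], [0, 0, x - 1]]) - (-3)·det([[0, 0, 0], [0, x - 1, 0], [0, 0, x - 1]]) + (2)·det([[0, x - 1, 0], [0, 0, 0], [0, 0, x - 1]]) - (-1)·det([[0, x - 1, 0], [0, 0, x - 1], [0, 0, 0]]).

Evaluating gives χ_A(x) = x^4 - 4x^3 + 6x^2 - 4x + 1 = (x - 1)^4.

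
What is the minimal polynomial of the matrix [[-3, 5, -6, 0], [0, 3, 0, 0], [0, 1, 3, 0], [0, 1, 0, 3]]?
m_A(x) = (x - 3)^2(x + 3)

The characteristic polynomial factors as (x - 3)^3(x + 3). The minimal polynomial is ∏(x - λ)^{k_λ} where k_λ is the size of the largest Jordan block at λ.

For λ = -3: rank(A + 3I) = 3, and the largest Jordan block has size 1 (the smallest k with rank((A + 3I)^k) = rank((A + 3I)^(k+1))).
For λ = 3: rank(A - 3I) = 2, and the largest Jordan block has size 2 (the smallest k with rank((A - 3I)^k) = rank((A - 3I)^(k+1))).

So m_A(x) = (x - 3)^2(x + 3).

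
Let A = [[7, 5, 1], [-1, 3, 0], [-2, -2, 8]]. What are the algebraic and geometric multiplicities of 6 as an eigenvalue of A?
The characteristic polynomial is (x - 6)^3, so the factor x - 6 appears with exponent 3: the algebraic multiplicity is 3.

rank(A - 6I) = 2, so the eigenspace has dimension 3 - 2 = 1: the geometric multiplicity is 1.

Since 1 < 3, A is not diagonalizable.

algebraic multiplicity 3, geometric multiplicity 1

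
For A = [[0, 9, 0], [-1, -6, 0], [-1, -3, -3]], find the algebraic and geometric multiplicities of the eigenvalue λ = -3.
The characteristic polynomial is (x + 3)^3, so the factor x + 3 appears with exponent 3: the algebraic multiplicity is 3.

rank(A + 3I) = 1, so the eigenspace has dimension 3 - 1 = 2: the geometric multiplicity is 2.

Since 2 < 3, A is not diagonalizable.

algebraic multiplicity 3, geometric multiplicity 2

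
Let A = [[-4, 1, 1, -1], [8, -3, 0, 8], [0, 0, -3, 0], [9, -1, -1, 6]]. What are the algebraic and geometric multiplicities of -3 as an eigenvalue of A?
algebraic multiplicity 3, geometric multiplicity 2

The characteristic polynomial is (x - 5)(x + 3)^3, so the factor x + 3 appears with exponent 3: the algebraic multiplicity is 3.

rank(A + 3I) = 2, so the eigenspace has dimension 4 - 2 = 2: the geometric multiplicity is 2.

Since 2 < 3, A is not diagonalizable.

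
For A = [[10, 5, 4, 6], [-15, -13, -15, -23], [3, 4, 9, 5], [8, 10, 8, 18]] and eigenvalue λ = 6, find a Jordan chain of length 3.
We seek v_1 ∈ ker((A - 6I)^3) \ ker((A - 6I)^2), then set v_{i+1} = (A - 6I) v_i.

One such chain is v_1 = [[2, -4, 3, 0]]^T, v_2 = [[0, 1, -1, 0]]^T, v_3 = [[1, -4, 1, 2]]^T. Check: (A - 6I) v_3 = [[0, 0, 0, 0]]^T = 0.

v_1 = [[2, -4, 3, 0]]^T, v_2 = [[0, 1, -1, 0]]^T, v_3 = [[1, -4, 1, 2]]^T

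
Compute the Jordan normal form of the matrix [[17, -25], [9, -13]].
J = [[2, 1], [0, 2]]

The characteristic polynomial is det(xI - A) = (x - 2)^2, so the eigenvalues are 2 (algebraic multiplicity 2).

For λ = 2: rank(A - 2I) = 1, rank((A - 2I)^2) = 0. The eigenspace has dimension 2 - 1 = 1, so there is 1 Jordan block; the rank sequence gives block sizes [2].

Assembling the blocks gives the Jordan form J above.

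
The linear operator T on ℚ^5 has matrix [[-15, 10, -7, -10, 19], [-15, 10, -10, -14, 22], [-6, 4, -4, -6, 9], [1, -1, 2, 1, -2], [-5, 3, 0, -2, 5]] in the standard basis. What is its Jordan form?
J = [[-1, 1, 0, 0, 0], [0, -1, 1, 0, 0], [0, 0, -1, 0, 0], [0, 0, 0, -1, 0], [0, 0, 0, 0, 1]]

The characteristic polynomial is det(xI - A) = (x - 1)(x + 1)^4, so the eigenvalues are -1 (algebraic multiplicity 4), 1 (algebraic multiplicity 1).

For λ = -1: rank(A + I) = 3, rank((A + I)^2) = 2, rank((A + I)^3) = 1. The eigenspace has dimension 5 - 3 = 2, so there are 2 Jordan blocks; the rank sequence gives block sizes [3, 1].

For λ = 1: algebraic multiplicity 1 gives one 1×1 block.

Assembling the blocks gives the Jordan form J above.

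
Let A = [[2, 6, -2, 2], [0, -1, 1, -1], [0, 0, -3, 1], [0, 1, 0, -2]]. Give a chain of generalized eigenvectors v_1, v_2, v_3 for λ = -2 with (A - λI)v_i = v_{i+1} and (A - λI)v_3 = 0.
v_1 = [[-2, 1, 0, 0]]^T, v_2 = [[-2, 1, 0, 1]]^T, v_3 = [[0, 0, 1, 1]]^T

We seek v_1 ∈ ker((A + 2I)^3) \ ker((A + 2I)^2), then set v_{i+1} = (A + 2I) v_i.

One such chain is v_1 = [[-2, 1, 0, 0]]^T, v_2 = [[-2, 1, 0, 1]]^T, v_3 = [[0, 0, 1, 1]]^T. Check: (A + 2I) v_3 = [[0, 0, 0, 0]]^T = 0.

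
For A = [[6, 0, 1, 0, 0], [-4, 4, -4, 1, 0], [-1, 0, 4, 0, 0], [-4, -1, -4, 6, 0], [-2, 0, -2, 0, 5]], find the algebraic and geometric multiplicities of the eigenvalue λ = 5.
algebraic multiplicity 5, geometric multiplicity 3

The characteristic polynomial is (x - 5)^5, so the factor x - 5 appears with exponent 5: the algebraic multiplicity is 5.

rank(A - 5I) = 2, so the eigenspace has dimension 5 - 2 = 3: the geometric multiplicity is 3.

Since 3 < 5, A is not diagonalizable.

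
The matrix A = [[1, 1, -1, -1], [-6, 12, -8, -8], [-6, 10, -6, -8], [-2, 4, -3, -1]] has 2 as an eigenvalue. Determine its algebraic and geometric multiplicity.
algebraic multiplicity 2, geometric multiplicity 2

The characteristic polynomial is (x - 2)^2(x - 1)^2, so the factor x - 2 appears with exponent 2: the algebraic multiplicity is 2.

rank(A - 2I) = 2, so the eigenspace has dimension 4 - 2 = 2: the geometric multiplicity is 2.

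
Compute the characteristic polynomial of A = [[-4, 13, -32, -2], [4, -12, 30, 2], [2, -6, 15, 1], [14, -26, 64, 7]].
χ_A(x) = x^2(x - 3)^2

xI - A = [[x + 4, -13, 32, 2], [-4, x + 12, -30, -2], [-2, 6, x - 15, -1], [-14, 26, -64, x - 7]].

Expanding det(xI - A) along the first row:
det(xI - A) = + (x + 4)·det([[x + 12, -30, -2], [6, x - 15, -1], [26, -64, x - 7]]) - (-13)·det([[-4, -30, -2], [-2, x - 15, -1], [-14, -64, x - 7]]) + (32)·det([[-4, x + 12, -2], [-2, 6, -1], [-14, 26, x - 7]]) - (2)·det([[-4, x + 12, -30], [-2, 6, x - 15], [-14, 26, -64]]).

Evaluating gives χ_A(x) = x^4 - 6x^3 + 9x^2 = x^2(x - 3)^2.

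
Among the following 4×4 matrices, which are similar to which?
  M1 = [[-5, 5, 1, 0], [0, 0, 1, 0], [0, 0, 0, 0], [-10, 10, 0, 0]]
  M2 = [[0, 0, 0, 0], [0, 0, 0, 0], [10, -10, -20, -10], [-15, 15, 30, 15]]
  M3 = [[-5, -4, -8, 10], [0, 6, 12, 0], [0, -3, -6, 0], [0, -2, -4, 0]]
2 classes: {M1, M3}, {M2}

Characteristic polynomials: χ_{M1} = x^3(x + 5), χ_{M2} = x^3(x + 5), χ_{M3} = x^3(x + 5).

{M1, M3}: invariant factors x, x^2(x + 5).

{M2}: invariant factors x, x, x(x + 5).

Matrices are similar if and only if their invariant-factor lists agree; the partition into similarity classes is {M1, M3}, {M2}.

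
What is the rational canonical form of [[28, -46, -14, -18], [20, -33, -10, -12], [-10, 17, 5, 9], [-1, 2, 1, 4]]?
R = [[0, 0, 0, -12], [1, 0, 0, -5], [0, 1, 0, 2], [0, 0, 1, 4]]

The invariant factors of A (the non-unit diagonal entries of the Smith normal form of xI - A over ℚ[x]) are (x - 4)(x^3 - 2x - 3), each dividing the next. The characteristic polynomial is their product, (x - 4)(x^3 - 2x - 3).

The rational canonical form is the block-diagonal matrix of companion matrices C(f_i):
R = [[0, 0, 0, -12], [1, 0, 0, -5], [0, 1, 0, 2], [0, 0, 1, 4]].

Note the characteristic polynomial does not split into linear factors over ℚ, so A has no Jordan form over ℚ; the rational canonical form exists over any field.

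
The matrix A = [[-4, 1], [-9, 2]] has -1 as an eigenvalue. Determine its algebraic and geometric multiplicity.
The characteristic polynomial is (x + 1)^2, so the factor x + 1 appears with exponent 2: the algebraic multiplicity is 2.

rank(A + I) = 1, so the eigenspace has dimension 2 - 1 = 1: the geometric multiplicity is 1.

Since 1 < 2, A is not diagonalizable.

algebraic multiplicity 2, geometric multiplicity 1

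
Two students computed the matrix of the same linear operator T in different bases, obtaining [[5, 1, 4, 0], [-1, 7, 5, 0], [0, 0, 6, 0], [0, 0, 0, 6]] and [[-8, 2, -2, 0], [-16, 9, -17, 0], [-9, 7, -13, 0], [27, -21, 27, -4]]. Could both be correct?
No.

trace(A) = 24 but trace(B) = -16. The trace is a similarity invariant, so A and B are not similar.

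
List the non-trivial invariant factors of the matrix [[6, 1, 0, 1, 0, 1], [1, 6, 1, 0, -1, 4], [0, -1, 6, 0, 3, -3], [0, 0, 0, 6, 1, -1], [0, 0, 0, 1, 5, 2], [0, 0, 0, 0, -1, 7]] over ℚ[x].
The Jordan structure of A has elementary divisors (x - 6)^3, (x - 6)^3. Arranging the block sizes at each eigenvalue in decreasing order and taking row products gives the invariant factors.

Invariant factors (smallest first, each dividing the next): (x - 6)^3, (x - 6)^3.

Check: the last factor (x - 6)^3 is the minimal polynomial, and the product (x - 6)^6 is the characteristic polynomial.

(x - 6)^3, (x - 6)^3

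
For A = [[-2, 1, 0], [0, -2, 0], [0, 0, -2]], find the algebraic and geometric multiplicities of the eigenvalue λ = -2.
algebraic multiplicity 3, geometric multiplicity 2

The characteristic polynomial is (x + 2)^3, so the factor x + 2 appears with exponent 3: the algebraic multiplicity is 3.

rank(A + 2I) = 1, so the eigenspace has dimension 3 - 1 = 2: the geometric multiplicity is 2.

Since 2 < 3, A is not diagonalizable.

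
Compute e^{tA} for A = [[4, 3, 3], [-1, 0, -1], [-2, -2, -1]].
e^{tA} = [[(3*t + 1)*e^{t}, 3*t*e^{t}, 3*t*e^{t}], [-t*e^{t}, (1 - t)*e^{t}, -t*e^{t}], [-2*t*e^{t}, -2*t*e^{t}, (1 - 2*t)*e^{t}]]

A has Jordan form J = [[1, 1, 0], [0, 1, 0], [0, 0, 1]] with A = PJP^{-1}, so e^{tA} = P e^{tJ} P^{-1}.

For a Jordan block J_k(λ), e^{tJ_k(λ)} = e^{λt} · (I + tN + t^2 N^2/2! + ... + t^{k-1} N^{k-1}/(k-1)!) where N is the nilpotent superdiagonal part.

Assembling the blocks and conjugating back gives the entries of e^{tA} as shown above.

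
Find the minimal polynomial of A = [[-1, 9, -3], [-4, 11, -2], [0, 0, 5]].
The characteristic polynomial factors as (x - 5)^3. The minimal polynomial is ∏(x - λ)^{k_λ} where k_λ is the size of the largest Jordan block at λ.

For λ = 5: rank(A - 5I) = 1, and the largest Jordan block has size 2 (the smallest k with rank((A - 5I)^k) = rank((A - 5I)^(k+1))).

So m_A(x) = (x - 5)^2.

m_A(x) = (x - 5)^2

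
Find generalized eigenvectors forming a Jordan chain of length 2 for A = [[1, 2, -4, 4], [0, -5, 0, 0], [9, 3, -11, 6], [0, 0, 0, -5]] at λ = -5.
v_1 = [[0, -1, 0, 1]]^T, v_2 = [[2, 0, 3, 0]]^T

We seek v_1 ∈ ker((A + 5I)^2) \ ker(A + 5I), then set v_{i+1} = (A + 5I) v_i.

One such chain is v_1 = [[0, -1, 0, 1]]^T, v_2 = [[2, 0, 3, 0]]^T. Check: (A + 5I) v_2 = [[0, 0, 0, 0]]^T = 0.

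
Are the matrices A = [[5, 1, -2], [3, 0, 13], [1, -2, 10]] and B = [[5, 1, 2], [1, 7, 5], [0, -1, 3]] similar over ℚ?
Yes.

Two matrices over a field are similar if and only if they have the same invariant factors.

Both A and B have characteristic polynomial (x - 5)^3 and minimal polynomial (x - 5)^3. Computing further, both have invariant factors (x - 5)^3. Hence A and B are similar.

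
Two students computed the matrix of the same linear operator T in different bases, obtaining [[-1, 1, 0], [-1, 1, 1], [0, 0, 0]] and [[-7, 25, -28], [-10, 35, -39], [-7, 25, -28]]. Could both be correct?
Yes.

Two matrices over a field are similar if and only if they have the same invariant factors.

Both A and B have characteristic polynomial x^3 and minimal polynomial x^3. Computing further, both have invariant factors x^3. Hence A and B are similar.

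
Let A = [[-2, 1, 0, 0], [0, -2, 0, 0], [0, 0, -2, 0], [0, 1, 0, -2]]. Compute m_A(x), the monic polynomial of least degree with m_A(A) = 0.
m_A(x) = (x + 2)^2

The characteristic polynomial factors as (x + 2)^4. The minimal polynomial is ∏(x - λ)^{k_λ} where k_λ is the size of the largest Jordan block at λ.

For λ = -2: rank(A + 2I) = 1, and the largest Jordan block has size 2 (the smallest k with rank((A + 2I)^k) = rank((A + 2I)^(k+1))).

So m_A(x) = (x + 2)^2.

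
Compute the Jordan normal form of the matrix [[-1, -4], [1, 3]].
The characteristic polynomial is det(xI - A) = (x - 1)^2, so the eigenvalues are 1 (algebraic multiplicity 2).

For λ = 1: rank(A - I) = 1, rank((A - I)^2) = 0. The eigenspace has dimension 2 - 1 = 1, so there is 1 Jordan block; the rank sequence gives block sizes [2].

Assembling the blocks gives the Jordan form J above.

J = [[1, 1], [0, 1]]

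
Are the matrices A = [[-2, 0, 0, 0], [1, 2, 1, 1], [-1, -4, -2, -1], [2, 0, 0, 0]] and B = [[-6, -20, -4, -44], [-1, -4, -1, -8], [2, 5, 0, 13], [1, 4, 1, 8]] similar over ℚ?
Two matrices over a field are similar if and only if they have the same invariant factors.

Both A and B have characteristic polynomial x^3(x + 2) and minimal polynomial x^3(x + 2). Computing further, both have invariant factors x^3(x + 2). Hence A and B are similar.

Yes.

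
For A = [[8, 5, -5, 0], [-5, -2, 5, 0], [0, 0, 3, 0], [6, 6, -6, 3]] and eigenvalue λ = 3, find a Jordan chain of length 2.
We seek v_1 ∈ ker((A - 3I)^2) \ ker(A - 3I), then set v_{i+1} = (A - 3I) v_i.

One such chain is v_1 = [[2, -2, 1, 3]]^T, v_2 = [[-5, 5, 0, -6]]^T. Check: (A - 3I) v_2 = [[0, 0, 0, 0]]^T = 0.

v_1 = [[2, -2, 1, 3]]^T, v_2 = [[-5, 5, 0, -6]]^T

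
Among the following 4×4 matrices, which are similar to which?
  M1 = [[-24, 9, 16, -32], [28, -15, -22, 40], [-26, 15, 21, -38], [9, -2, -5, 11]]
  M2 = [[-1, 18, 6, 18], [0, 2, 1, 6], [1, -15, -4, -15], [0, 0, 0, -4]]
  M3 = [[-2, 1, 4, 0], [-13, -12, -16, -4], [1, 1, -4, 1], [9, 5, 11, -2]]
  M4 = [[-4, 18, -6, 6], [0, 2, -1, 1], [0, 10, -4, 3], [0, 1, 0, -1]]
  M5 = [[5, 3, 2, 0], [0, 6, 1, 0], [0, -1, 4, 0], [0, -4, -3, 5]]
3 classes: {M1, M2, M4}, {M3}, {M5}

Characteristic polynomials: χ_{M1} = (x + 1)^3(x + 4), χ_{M2} = (x + 1)^3(x + 4), χ_{M3} = (x + 5)^4, χ_{M4} = (x + 1)^3(x + 4), χ_{M5} = (x - 5)^4.

{M1, M2, M4}: invariant factors (x + 1)^3(x + 4).

{M3}: invariant factors (x + 5)^2, (x + 5)^2.

{M5}: invariant factors x - 5, (x - 5)^3.

Matrices are similar if and only if their invariant-factor lists agree; the partition into similarity classes is {M1, M2, M4}, {M3}, {M5}.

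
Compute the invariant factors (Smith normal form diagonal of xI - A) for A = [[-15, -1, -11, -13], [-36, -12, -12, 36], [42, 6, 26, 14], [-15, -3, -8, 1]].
x, x^3

The Jordan structure of A has elementary divisors x^3, x. Arranging the block sizes at each eigenvalue in decreasing order and taking row products gives the invariant factors.

Invariant factors (smallest first, each dividing the next): x, x^3.

Check: the last factor x^3 is the minimal polynomial, and the product x^4 is the characteristic polynomial.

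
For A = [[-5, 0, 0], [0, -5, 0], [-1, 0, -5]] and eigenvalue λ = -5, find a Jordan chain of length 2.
v_1 = [[-1, 0, 1]]^T, v_2 = [[0, 0, 1]]^T

We seek v_1 ∈ ker((A + 5I)^2) \ ker(A + 5I), then set v_{i+1} = (A + 5I) v_i.

One such chain is v_1 = [[-1, 0, 1]]^T, v_2 = [[0, 0, 1]]^T. Check: (A + 5I) v_2 = [[0, 0, 0]]^T = 0.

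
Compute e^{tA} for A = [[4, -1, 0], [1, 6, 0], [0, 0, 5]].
A has Jordan form J = [[5, 1, 0], [0, 5, 0], [0, 0, 5]] with A = PJP^{-1}, so e^{tA} = P e^{tJ} P^{-1}.

For a Jordan block J_k(λ), e^{tJ_k(λ)} = e^{λt} · (I + tN + t^2 N^2/2! + ... + t^{k-1} N^{k-1}/(k-1)!) where N is the nilpotent superdiagonal part.

Assembling the blocks and conjugating back gives the entries of e^{tA} as shown above.

e^{tA} = [[(1 - t)*e^{5*t}, -t*e^{5*t}, 0], [t*e^{5*t}, (t + 1)*e^{5*t}, 0], [0, 0, e^{5*t}]]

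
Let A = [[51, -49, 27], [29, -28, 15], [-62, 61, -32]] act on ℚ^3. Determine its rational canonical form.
The invariant factors of A (the non-unit diagonal entries of the Smith normal form of xI - A over ℚ[x]) are (x + 5)(x^2 + 4x - 4), each dividing the next. The characteristic polynomial is their product, (x + 5)(x^2 + 4x - 4).

The rational canonical form is the block-diagonal matrix of companion matrices C(f_i):
R = [[0, 0, 20], [1, 0, -16], [0, 1, -9]].

Note the characteristic polynomial does not split into linear factors over ℚ, so A has no Jordan form over ℚ; the rational canonical form exists over any field.

R = [[0, 0, 20], [1, 0, -16], [0, 1, -9]]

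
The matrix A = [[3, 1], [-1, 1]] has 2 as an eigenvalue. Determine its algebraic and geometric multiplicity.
The characteristic polynomial is (x - 2)^2, so the factor x - 2 appears with exponent 2: the algebraic multiplicity is 2.

rank(A - 2I) = 1, so the eigenspace has dimension 2 - 1 = 1: the geometric multiplicity is 1.

Since 1 < 2, A is not diagonalizable.

algebraic multiplicity 2, geometric multiplicity 1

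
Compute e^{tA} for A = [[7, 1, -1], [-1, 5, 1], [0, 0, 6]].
e^{tA} = [[(t + 1)*e^{6*t}, t*e^{6*t}, -t*e^{6*t}], [-t*e^{6*t}, (1 - t)*e^{6*t}, t*e^{6*t}], [0, 0, e^{6*t}]]

A has Jordan form J = [[6, 1, 0], [0, 6, 0], [0, 0, 6]] with A = PJP^{-1}, so e^{tA} = P e^{tJ} P^{-1}.

For a Jordan block J_k(λ), e^{tJ_k(λ)} = e^{λt} · (I + tN + t^2 N^2/2! + ... + t^{k-1} N^{k-1}/(k-1)!) where N is the nilpotent superdiagonal part.

Assembling the blocks and conjugating back gives the entries of e^{tA} as shown above.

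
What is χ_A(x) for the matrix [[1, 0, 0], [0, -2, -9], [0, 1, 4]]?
xI - A = [[x - 1, 0, 0], [0, x + 2, 9], [0, -1, x - 4]].

Expanding det(xI - A) along the first row:
det(xI - A) = + (x - 1)·det([[x + 2, 9], [-1, x - 4]]) - (0)·det([[0, 9], [0, x - 4]]) + (0)·det([[0, x + 2], [0, -1]]).

Evaluating gives χ_A(x) = x^3 - 3x^2 + 3x - 1 = (x - 1)^3.

χ_A(x) = (x - 1)^3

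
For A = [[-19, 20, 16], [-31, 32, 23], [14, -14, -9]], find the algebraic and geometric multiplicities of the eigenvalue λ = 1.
algebraic multiplicity 1, geometric multiplicity 1

The characteristic polynomial is (x - 5)(x - 1)(x + 2), so the factor x - 1 appears with exponent 1: the algebraic multiplicity is 1.

rank(A - I) = 2, so the eigenspace has dimension 3 - 2 = 1: the geometric multiplicity is 1.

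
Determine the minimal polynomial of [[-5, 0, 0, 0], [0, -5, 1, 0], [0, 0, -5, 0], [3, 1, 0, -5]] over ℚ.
m_A(x) = (x + 5)^3

The characteristic polynomial factors as (x + 5)^4. The minimal polynomial is ∏(x - λ)^{k_λ} where k_λ is the size of the largest Jordan block at λ.

For λ = -5: rank(A + 5I) = 2, and the largest Jordan block has size 3 (the smallest k with rank((A + 5I)^k) = rank((A + 5I)^(k+1))).

So m_A(x) = (x + 5)^3.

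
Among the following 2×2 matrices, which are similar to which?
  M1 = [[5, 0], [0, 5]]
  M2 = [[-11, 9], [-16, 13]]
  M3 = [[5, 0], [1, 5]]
3 classes: {M1}, {M2}, {M3}

Characteristic polynomials: χ_{M1} = (x - 5)^2, χ_{M2} = (x - 1)^2, χ_{M3} = (x - 5)^2.

{M1}: invariant factors x - 5, x - 5.

{M2}: invariant factors (x - 1)^2.

{M3}: invariant factors (x - 5)^2.

Matrices are similar if and only if their invariant-factor lists agree; the partition into similarity classes is {M1}, {M2}, {M3}.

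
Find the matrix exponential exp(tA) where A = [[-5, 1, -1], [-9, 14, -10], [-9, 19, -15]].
A has Jordan form J = [[-5, 1, 0], [0, -5, 0], [0, 0, 4]] with A = PJP^{-1}, so e^{tA} = P e^{tJ} P^{-1}.

For a Jordan block J_k(λ), e^{tJ_k(λ)} = e^{λt} · (I + tN + t^2 N^2/2! + ... + t^{k-1} N^{k-1}/(k-1)!) where N is the nilpotent superdiagonal part.

Assembling the blocks and conjugating back gives the entries of e^{tA} as shown above.

e^{tA} = [[e^{-5*t}, t*e^{-5*t}, -t*e^{-5*t}], [(1 - e^{9*t})*e^{-5*t}, (t + 2*e^{9*t} - 1)*e^{-5*t}, (-t - e^{9*t} + 1)*e^{-5*t}], [(1 - e^{9*t})*e^{-5*t}, (t + 2*e^{9*t} - 2)*e^{-5*t}, (-t - e^{9*t} + 2)*e^{-5*t}]]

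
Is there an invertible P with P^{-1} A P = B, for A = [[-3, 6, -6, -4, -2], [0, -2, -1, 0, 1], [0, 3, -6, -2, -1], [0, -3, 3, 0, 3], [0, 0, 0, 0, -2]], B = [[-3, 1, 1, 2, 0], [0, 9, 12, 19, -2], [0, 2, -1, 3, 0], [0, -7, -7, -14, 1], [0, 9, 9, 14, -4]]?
Yes.

Two matrices over a field are similar if and only if they have the same invariant factors.

Both A and B have characteristic polynomial (x + 2)^2(x + 3)^3 and minimal polynomial (x + 2)^2(x + 3)^2. Computing further, both have invariant factors x + 3, (x + 2)^2(x + 3)^2. Hence A and B are similar.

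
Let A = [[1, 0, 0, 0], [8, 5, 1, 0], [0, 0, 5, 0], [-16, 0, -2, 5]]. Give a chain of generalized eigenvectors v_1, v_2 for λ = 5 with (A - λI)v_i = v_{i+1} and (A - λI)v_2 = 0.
We seek v_1 ∈ ker((A - 5I)^2) \ ker(A - 5I), then set v_{i+1} = (A - 5I) v_i.

One such chain is v_1 = [[0, -1, 1, 0]]^T, v_2 = [[0, 1, 0, -2]]^T. Check: (A - 5I) v_2 = [[0, 0, 0, 0]]^T = 0.

v_1 = [[0, -1, 1, 0]]^T, v_2 = [[0, 1, 0, -2]]^T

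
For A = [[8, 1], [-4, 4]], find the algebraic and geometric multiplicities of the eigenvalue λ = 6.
algebraic multiplicity 2, geometric multiplicity 1

The characteristic polynomial is (x - 6)^2, so the factor x - 6 appears with exponent 2: the algebraic multiplicity is 2.

rank(A - 6I) = 1, so the eigenspace has dimension 2 - 1 = 1: the geometric multiplicity is 1.

Since 1 < 2, A is not diagonalizable.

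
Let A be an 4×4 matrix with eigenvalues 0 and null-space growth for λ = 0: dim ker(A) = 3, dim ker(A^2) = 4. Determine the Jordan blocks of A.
Jordan blocks: (0, 2), (0, 1), (0, 1)

λ = 0: successive nullity increments [3, 1] count blocks of size ≥ k; block sizes are [2, 1, 1].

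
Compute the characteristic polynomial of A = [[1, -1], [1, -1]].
xI - A = [[x - 1, 1], [-1, x + 1]].

Expanding det(xI - A) along the first row:
det(xI - A) = + (x - 1)·det([[x + 1]]) - (1)·det([[-1]]).

Evaluating gives χ_A(x) = x^2.

χ_A(x) = x^2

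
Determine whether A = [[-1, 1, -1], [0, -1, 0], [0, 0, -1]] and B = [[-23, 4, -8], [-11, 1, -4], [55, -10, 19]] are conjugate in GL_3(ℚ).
Yes.

Two matrices over a field are similar if and only if they have the same invariant factors.

Both A and B have characteristic polynomial (x + 1)^3 and minimal polynomial (x + 1)^2. Computing further, both have invariant factors x + 1, (x + 1)^2. Hence A and B are similar.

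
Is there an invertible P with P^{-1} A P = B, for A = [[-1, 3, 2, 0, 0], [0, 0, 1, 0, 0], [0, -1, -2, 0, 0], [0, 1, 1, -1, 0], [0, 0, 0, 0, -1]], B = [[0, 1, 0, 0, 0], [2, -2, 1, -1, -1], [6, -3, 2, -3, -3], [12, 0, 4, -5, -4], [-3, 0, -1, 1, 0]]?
Yes.

Two matrices over a field are similar if and only if they have the same invariant factors.

Both A and B have characteristic polynomial (x + 1)^5 and minimal polynomial (x + 1)^3. Computing further, both have invariant factors x + 1, x + 1, (x + 1)^3. Hence A and B are similar.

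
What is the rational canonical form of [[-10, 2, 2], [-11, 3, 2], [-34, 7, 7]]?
R = [[0, 0, -2], [1, 0, 3], [0, 1, 0]]

The invariant factors of A (the non-unit diagonal entries of the Smith normal form of xI - A over ℚ[x]) are (x - 1)^2(x + 2), each dividing the next. The characteristic polynomial is their product, (x - 1)^2(x + 2).

The rational canonical form is the block-diagonal matrix of companion matrices C(f_i):
R = [[0, 0, -2], [1, 0, 3], [0, 1, 0]].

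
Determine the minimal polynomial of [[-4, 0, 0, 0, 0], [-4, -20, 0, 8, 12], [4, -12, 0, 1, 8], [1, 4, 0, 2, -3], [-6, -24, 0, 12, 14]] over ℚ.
The characteristic polynomial factors as x^3(x + 4)^2. The minimal polynomial is ∏(x - λ)^{k_λ} where k_λ is the size of the largest Jordan block at λ.

For λ = -4: rank(A + 4I) = 3, and the largest Jordan block has size 1 (the smallest k with rank((A + 4I)^k) = rank((A + 4I)^(k+1))).
For λ = 0: rank(A) = 4, and the largest Jordan block has size 3 (the smallest k with rank(A^k) = rank(A^(k+1))).

So m_A(x) = x^3(x + 4).

m_A(x) = x^3(x + 4)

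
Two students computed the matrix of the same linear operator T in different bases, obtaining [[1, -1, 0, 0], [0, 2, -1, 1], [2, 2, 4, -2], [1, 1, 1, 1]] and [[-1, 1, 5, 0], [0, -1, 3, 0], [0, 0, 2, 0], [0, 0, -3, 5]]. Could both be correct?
No.

trace(A) = 8 but trace(B) = 5. The trace is a similarity invariant, so A and B are not similar.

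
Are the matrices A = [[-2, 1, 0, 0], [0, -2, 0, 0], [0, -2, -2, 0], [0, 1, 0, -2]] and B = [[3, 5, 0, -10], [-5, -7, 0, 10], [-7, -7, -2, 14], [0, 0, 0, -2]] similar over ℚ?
Yes.

Two matrices over a field are similar if and only if they have the same invariant factors.

Both A and B have characteristic polynomial (x + 2)^4 and minimal polynomial (x + 2)^2. Computing further, both have invariant factors x + 2, x + 2, (x + 2)^2. Hence A and B are similar.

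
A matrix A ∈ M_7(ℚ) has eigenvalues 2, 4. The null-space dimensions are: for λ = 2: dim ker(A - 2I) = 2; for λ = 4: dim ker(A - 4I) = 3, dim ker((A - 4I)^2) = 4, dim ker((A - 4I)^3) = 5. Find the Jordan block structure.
λ = 2: successive nullity increments [2] count blocks of size ≥ k; block sizes are [1, 1].
λ = 4: successive nullity increments [3, 1, 1] count blocks of size ≥ k; block sizes are [3, 1, 1].

Jordan blocks: (2, 1), (2, 1), (4, 3), (4, 1), (4, 1)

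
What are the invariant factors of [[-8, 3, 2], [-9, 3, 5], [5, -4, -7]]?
(x + 4)^3

The Jordan structure of A has elementary divisors (x + 4)^3. Arranging the block sizes at each eigenvalue in decreasing order and taking row products gives the invariant factors.

Invariant factors (smallest first, each dividing the next): (x + 4)^3.

Check: the last factor (x + 4)^3 is the minimal polynomial, and the product (x + 4)^3 is the characteristic polynomial.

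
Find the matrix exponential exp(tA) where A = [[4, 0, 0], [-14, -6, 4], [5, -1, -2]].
e^{tA} = [[e^{4*t}, 0, 0], [(-6*t - e^{8*t} + 1)*e^{-4*t}, (1 - 2*t)*e^{-4*t}, 4*t*e^{-4*t}], [(-3*t + e^{8*t} - 1)*e^{-4*t}, -t*e^{-4*t}, (2*t + 1)*e^{-4*t}]]

A has Jordan form J = [[-4, 1, 0], [0, -4, 0], [0, 0, 4]] with A = PJP^{-1}, so e^{tA} = P e^{tJ} P^{-1}.

For a Jordan block J_k(λ), e^{tJ_k(λ)} = e^{λt} · (I + tN + t^2 N^2/2! + ... + t^{k-1} N^{k-1}/(k-1)!) where N is the nilpotent superdiagonal part.

Assembling the blocks and conjugating back gives the entries of e^{tA} as shown above.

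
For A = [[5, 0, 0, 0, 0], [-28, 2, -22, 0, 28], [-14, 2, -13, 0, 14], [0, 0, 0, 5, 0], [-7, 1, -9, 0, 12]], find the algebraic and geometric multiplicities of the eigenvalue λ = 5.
algebraic multiplicity 3, geometric multiplicity 3

The characteristic polynomial is (x - 5)^3(x + 2)^2, so the factor x - 5 appears with exponent 3: the algebraic multiplicity is 3.

rank(A - 5I) = 2, so the eigenspace has dimension 5 - 2 = 3: the geometric multiplicity is 3.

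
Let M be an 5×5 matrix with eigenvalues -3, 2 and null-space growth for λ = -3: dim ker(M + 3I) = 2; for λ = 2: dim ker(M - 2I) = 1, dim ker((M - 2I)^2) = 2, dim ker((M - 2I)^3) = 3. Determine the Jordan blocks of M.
λ = -3: successive nullity increments [2] count blocks of size ≥ k; block sizes are [1, 1].
λ = 2: successive nullity increments [1, 1, 1] count blocks of size ≥ k; block sizes are [3].

Jordan blocks: (-3, 1), (-3, 1), (2, 3)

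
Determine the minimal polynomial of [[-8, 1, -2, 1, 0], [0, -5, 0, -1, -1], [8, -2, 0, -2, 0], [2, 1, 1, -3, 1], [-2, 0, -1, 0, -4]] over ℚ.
m_A(x) = (x + 4)^3

The characteristic polynomial factors as (x + 4)^5. The minimal polynomial is ∏(x - λ)^{k_λ} where k_λ is the size of the largest Jordan block at λ.

For λ = -4: rank(A + 4I) = 3, and the largest Jordan block has size 3 (the smallest k with rank((A + 4I)^k) = rank((A + 4I)^(k+1))).

So m_A(x) = (x + 4)^3.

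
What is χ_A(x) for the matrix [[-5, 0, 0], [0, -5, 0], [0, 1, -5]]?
χ_A(x) = (x + 5)^3

xI - A = [[x + 5, 0, 0], [0, x + 5, 0], [0, -1, x + 5]].

Expanding det(xI - A) along the first row:
det(xI - A) = + (x + 5)·det([[x + 5, 0], [-1, x + 5]]) - (0)·det([[0, 0], [0, x + 5]]) + (0)·det([[0, x + 5], [0, -1]]).

Evaluating gives χ_A(x) = x^3 + 15x^2 + 75x + 125 = (x + 5)^3.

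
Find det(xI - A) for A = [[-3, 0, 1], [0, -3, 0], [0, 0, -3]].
xI - A = [[x + 3, 0, -1], [0, x + 3, 0], [0, 0, x + 3]].

Expanding det(xI - A) along the first row:
det(xI - A) = + (x + 3)·det([[x + 3, 0], [0, x + 3]]) - (0)·det([[0, 0], [0, x + 3]]) + (-1)·det([[0, x + 3], [0, 0]]).

Evaluating gives χ_A(x) = x^3 + 9x^2 + 27x + 27 = (x + 3)^3.

χ_A(x) = (x + 3)^3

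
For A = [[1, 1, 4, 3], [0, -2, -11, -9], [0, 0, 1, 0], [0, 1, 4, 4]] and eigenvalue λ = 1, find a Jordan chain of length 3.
v_1 = [[0, 6, 1, -3]]^T, v_2 = [[1, -2, 0, 1]]^T, v_3 = [[1, -3, 0, 1]]^T

We seek v_1 ∈ ker((A - I)^3) \ ker((A - I)^2), then set v_{i+1} = (A - I) v_i.

One such chain is v_1 = [[0, 6, 1, -3]]^T, v_2 = [[1, -2, 0, 1]]^T, v_3 = [[1, -3, 0, 1]]^T. Check: (A - I) v_3 = [[0, 0, 0, 0]]^T = 0.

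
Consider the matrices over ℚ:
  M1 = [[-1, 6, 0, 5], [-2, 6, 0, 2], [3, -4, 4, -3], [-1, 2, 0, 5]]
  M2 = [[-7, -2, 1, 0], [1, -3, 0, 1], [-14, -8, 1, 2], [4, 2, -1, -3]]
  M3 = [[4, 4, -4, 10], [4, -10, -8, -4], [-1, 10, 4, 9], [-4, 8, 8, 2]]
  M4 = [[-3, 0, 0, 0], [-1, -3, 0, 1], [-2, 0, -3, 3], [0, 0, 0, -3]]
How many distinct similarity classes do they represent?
Characteristic polynomials: χ_{M1} = (x - 4)^3(x - 2), χ_{M2} = (x + 3)^4, χ_{M3} = (x - 2)^2(x + 2)^2, χ_{M4} = (x + 3)^4.

{M1}: invariant factors x - 4, (x - 4)^2(x - 2).

{M2, M4}: invariant factors (x + 3)^2, (x + 3)^2.

{M3}: invariant factors x + 2, (x - 2)^2(x + 2).

Matrices are similar if and only if their invariant-factor lists agree; the partition into similarity classes is {M1}, {M2, M4}, {M3}.

3 classes: {M1}, {M2, M4}, {M3}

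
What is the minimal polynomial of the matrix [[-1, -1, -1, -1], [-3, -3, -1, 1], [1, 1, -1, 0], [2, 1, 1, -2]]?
m_A(x) = (x + 1)^2(x + 2)(x + 3)

The characteristic polynomial factors as (x + 1)^2(x + 2)(x + 3). The minimal polynomial is ∏(x - λ)^{k_λ} where k_λ is the size of the largest Jordan block at λ.

For λ = -3: rank(A + 3I) = 3, and the largest Jordan block has size 1 (the smallest k with rank((A + 3I)^k) = rank((A + 3I)^(k+1))).
For λ = -2: rank(A + 2I) = 3, and the largest Jordan block has size 1 (the smallest k with rank((A + 2I)^k) = rank((A + 2I)^(k+1))).
For λ = -1: rank(A + I) = 3, and the largest Jordan block has size 2 (the smallest k with rank((A + I)^k) = rank((A + I)^(k+1))).

So m_A(x) = (x + 1)^2(x + 2)(x + 3).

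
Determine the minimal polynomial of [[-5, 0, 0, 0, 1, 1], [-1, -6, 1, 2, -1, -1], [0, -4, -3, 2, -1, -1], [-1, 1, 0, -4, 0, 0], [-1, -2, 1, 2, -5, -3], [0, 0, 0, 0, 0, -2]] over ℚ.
The characteristic polynomial factors as (x + 2)(x + 4)^2(x + 5)^3. The minimal polynomial is ∏(x - λ)^{k_λ} where k_λ is the size of the largest Jordan block at λ.

For λ = -5: rank(A + 5I) = 5, and the largest Jordan block has size 3 (the smallest k with rank((A + 5I)^k) = rank((A + 5I)^(k+1))).
For λ = -4: rank(A + 4I) = 5, and the largest Jordan block has size 2 (the smallest k with rank((A + 4I)^k) = rank((A + 4I)^(k+1))).
For λ = -2: rank(A + 2I) = 5, and the largest Jordan block has size 1 (the smallest k with rank((A + 2I)^k) = rank((A + 2I)^(k+1))).

So m_A(x) = (x + 2)(x + 4)^2(x + 5)^3.

m_A(x) = (x + 2)(x + 4)^2(x + 5)^3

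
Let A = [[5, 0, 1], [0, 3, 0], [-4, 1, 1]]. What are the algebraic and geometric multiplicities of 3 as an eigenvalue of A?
algebraic multiplicity 3, geometric multiplicity 1

The characteristic polynomial is (x - 3)^3, so the factor x - 3 appears with exponent 3: the algebraic multiplicity is 3.

rank(A - 3I) = 2, so the eigenspace has dimension 3 - 2 = 1: the geometric multiplicity is 1.

Since 1 < 3, A is not diagonalizable.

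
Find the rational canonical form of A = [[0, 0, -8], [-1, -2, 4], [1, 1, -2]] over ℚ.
The invariant factors of A (the non-unit diagonal entries of the Smith normal form of xI - A over ℚ[x]) are (x + 2)(x^2 + 2x + 4), each dividing the next. The characteristic polynomial is their product, (x + 2)(x^2 + 2x + 4).

The rational canonical form is the block-diagonal matrix of companion matrices C(f_i):
R = [[0, 0, -8], [1, 0, -8], [0, 1, -4]].

Note the characteristic polynomial does not split into linear factors over ℚ, so A has no Jordan form over ℚ; the rational canonical form exists over any field.

R = [[0, 0, -8], [1, 0, -8], [0, 1, -4]]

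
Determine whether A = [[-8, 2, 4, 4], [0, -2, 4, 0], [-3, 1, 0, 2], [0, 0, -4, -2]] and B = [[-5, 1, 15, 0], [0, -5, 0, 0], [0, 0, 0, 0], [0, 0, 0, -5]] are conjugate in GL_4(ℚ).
No.

trace(A) = -12 but trace(B) = -15. The trace is a similarity invariant, so A and B are not similar.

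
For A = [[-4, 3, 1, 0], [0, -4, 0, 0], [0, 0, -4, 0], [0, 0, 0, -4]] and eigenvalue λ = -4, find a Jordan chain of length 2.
v_1 = [[-2, 1, -2, -1]]^T, v_2 = [[1, 0, 0, 0]]^T

We seek v_1 ∈ ker((A + 4I)^2) \ ker(A + 4I), then set v_{i+1} = (A + 4I) v_i.

One such chain is v_1 = [[-2, 1, -2, -1]]^T, v_2 = [[1, 0, 0, 0]]^T. Check: (A + 4I) v_2 = [[0, 0, 0, 0]]^T = 0.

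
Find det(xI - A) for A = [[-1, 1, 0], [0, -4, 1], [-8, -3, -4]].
χ_A(x) = (x + 3)^3

xI - A = [[x + 1, -1, 0], [0, x + 4, -1], [8, 3, x + 4]].

Expanding det(xI - A) along the first row:
det(xI - A) = + (x + 1)·det([[x + 4, -1], [3, x + 4]]) - (-1)·det([[0, -1], [8, x + 4]]) + (0)·det([[0, x + 4], [8, 3]]).

Evaluating gives χ_A(x) = x^3 + 9x^2 + 27x + 27 = (x + 3)^3.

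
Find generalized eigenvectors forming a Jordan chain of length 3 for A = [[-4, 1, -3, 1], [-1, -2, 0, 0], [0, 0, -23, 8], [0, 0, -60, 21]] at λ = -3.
We seek v_1 ∈ ker((A + 3I)^3) \ ker((A + 3I)^2), then set v_{i+1} = (A + 3I) v_i.

One such chain is v_1 = [[1, 2, 2, 5]]^T, v_2 = [[0, 1, 0, 0]]^T, v_3 = [[1, 1, 0, 0]]^T. Check: (A + 3I) v_3 = [[0, 0, 0, 0]]^T = 0.

v_1 = [[1, 2, 2, 5]]^T, v_2 = [[0, 1, 0, 0]]^T, v_3 = [[1, 1, 0, 0]]^T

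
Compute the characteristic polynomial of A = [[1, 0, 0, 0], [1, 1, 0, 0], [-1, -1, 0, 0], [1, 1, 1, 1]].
χ_A(x) = x(x - 1)^3

xI - A = [[x - 1, 0, 0, 0], [-1, x - 1, 0, 0], [1, 1, x, 0], [-1, -1, -1, x - 1]].

Expanding det(xI - A) along the first row:
det(xI - A) = + (x - 1)·det([[x - 1, 0, 0], [1, x, 0], [-1, -1, x - 1]]) - (0)·det([[-1, 0, 0], [1, x, 0], [-1, -1, x - 1]]) + (0)·det([[-1, x - 1, 0], [1, 1, 0], [-1, -1, x - 1]]) - (0)·det([[-1, x - 1, 0], [1, 1, x], [-1, -1, -1]]).

Evaluating gives χ_A(x) = x^4 - 3x^3 + 3x^2 - x = x(x - 1)^3.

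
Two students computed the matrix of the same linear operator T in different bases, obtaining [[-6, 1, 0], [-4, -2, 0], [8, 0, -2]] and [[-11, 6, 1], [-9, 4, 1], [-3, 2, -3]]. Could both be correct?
Two matrices over a field are similar if and only if they have the same invariant factors.

Both A and B have characteristic polynomial (x + 2)(x + 4)^2 and minimal polynomial (x + 2)(x + 4)^2. Computing further, both have invariant factors (x + 2)(x + 4)^2. Hence A and B are similar.

Yes.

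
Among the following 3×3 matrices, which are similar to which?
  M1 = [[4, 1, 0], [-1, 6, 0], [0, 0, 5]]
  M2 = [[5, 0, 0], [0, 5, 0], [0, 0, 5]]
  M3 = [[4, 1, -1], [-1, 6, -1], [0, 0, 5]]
2 classes: {M1, M3}, {M2}

Characteristic polynomials: χ_{M1} = (x - 5)^3, χ_{M2} = (x - 5)^3, χ_{M3} = (x - 5)^3.

{M1, M3}: invariant factors x - 5, (x - 5)^2.

{M2}: invariant factors x - 5, x - 5, x - 5.

Matrices are similar if and only if their invariant-factor lists agree; the partition into similarity classes is {M1, M3}, {M2}.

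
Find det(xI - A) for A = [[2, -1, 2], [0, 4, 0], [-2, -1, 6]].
χ_A(x) = (x - 4)^3

xI - A = [[x - 2, 1, -2], [0, x - 4, 0], [2, 1, x - 6]].

Expanding det(xI - A) along the first row:
det(xI - A) = + (x - 2)·det([[x - 4, 0], [1, x - 6]]) - (1)·det([[0, 0], [2, x - 6]]) + (-2)·det([[0, x - 4], [2, 1]]).

Evaluating gives χ_A(x) = x^3 - 12x^2 + 48x - 64 = (x - 4)^3.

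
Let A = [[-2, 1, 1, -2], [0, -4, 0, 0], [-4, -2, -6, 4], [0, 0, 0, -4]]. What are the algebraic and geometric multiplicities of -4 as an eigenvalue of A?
algebraic multiplicity 4, geometric multiplicity 3

The characteristic polynomial is (x + 4)^4, so the factor x + 4 appears with exponent 4: the algebraic multiplicity is 4.

rank(A + 4I) = 1, so the eigenspace has dimension 4 - 1 = 3: the geometric multiplicity is 3.

Since 3 < 4, A is not diagonalizable.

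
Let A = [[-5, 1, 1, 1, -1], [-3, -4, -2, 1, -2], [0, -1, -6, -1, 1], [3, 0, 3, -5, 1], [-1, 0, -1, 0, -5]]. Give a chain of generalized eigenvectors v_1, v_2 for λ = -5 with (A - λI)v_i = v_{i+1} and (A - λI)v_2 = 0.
v_1 = [[0, 5, 0, -4, 1]]^T, v_2 = [[0, -1, 0, 1, 0]]^T

We seek v_1 ∈ ker((A + 5I)^2) \ ker(A + 5I), then set v_{i+1} = (A + 5I) v_i.

One such chain is v_1 = [[0, 5, 0, -4, 1]]^T, v_2 = [[0, -1, 0, 1, 0]]^T. Check: (A + 5I) v_2 = [[0, 0, 0, 0, 0]]^T = 0.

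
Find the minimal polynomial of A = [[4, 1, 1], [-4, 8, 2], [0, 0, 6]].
The characteristic polynomial factors as (x - 6)^3. The minimal polynomial is ∏(x - λ)^{k_λ} where k_λ is the size of the largest Jordan block at λ.

For λ = 6: rank(A - 6I) = 1, and the largest Jordan block has size 2 (the smallest k with rank((A - 6I)^k) = rank((A - 6I)^(k+1))).

So m_A(x) = (x - 6)^2.

m_A(x) = (x - 6)^2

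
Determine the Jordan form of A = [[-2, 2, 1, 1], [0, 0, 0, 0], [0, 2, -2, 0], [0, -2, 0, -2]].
The characteristic polynomial is det(xI - A) = x(x + 2)^3, so the eigenvalues are -2 (algebraic multiplicity 3), 0 (algebraic multiplicity 1).

For λ = -2: rank(A + 2I) = 2, rank((A + 2I)^2) = 1. The eigenspace has dimension 4 - 2 = 2, so there are 2 Jordan blocks; the rank sequence gives block sizes [2, 1].

For λ = 0: algebraic multiplicity 1 gives one 1×1 block.

Assembling the blocks gives the Jordan form J above.

J = [[-2, 1, 0, 0], [0, -2, 0, 0], [0, 0, -2, 0], [0, 0, 0, 0]]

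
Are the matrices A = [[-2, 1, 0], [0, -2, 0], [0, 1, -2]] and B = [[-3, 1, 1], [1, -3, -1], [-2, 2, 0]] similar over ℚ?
Two matrices over a field are similar if and only if they have the same invariant factors.

Both A and B have characteristic polynomial (x + 2)^3 and minimal polynomial (x + 2)^2. Computing further, both have invariant factors x + 2, (x + 2)^2. Hence A and B are similar.

Yes.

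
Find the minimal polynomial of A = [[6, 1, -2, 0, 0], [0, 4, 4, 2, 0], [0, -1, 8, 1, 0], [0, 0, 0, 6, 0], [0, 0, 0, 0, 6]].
m_A(x) = (x - 6)^2

The characteristic polynomial factors as (x - 6)^5. The minimal polynomial is ∏(x - λ)^{k_λ} where k_λ is the size of the largest Jordan block at λ.

For λ = 6: rank(A - 6I) = 2, and the largest Jordan block has size 2 (the smallest k with rank((A - 6I)^k) = rank((A - 6I)^(k+1))).

So m_A(x) = (x - 6)^2.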